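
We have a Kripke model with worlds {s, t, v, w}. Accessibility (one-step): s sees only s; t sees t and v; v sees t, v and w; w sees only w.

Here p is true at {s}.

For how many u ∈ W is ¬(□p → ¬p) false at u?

3

s: □p → ¬p is F. ✓
t: □p → ¬p is T. ✗
v: □p → ¬p is T. ✗
w: □p → ¬p is T. ✗
Satisfying worlds: {s}.
So ¬(□p → ¬p) fails at the other 3 worlds.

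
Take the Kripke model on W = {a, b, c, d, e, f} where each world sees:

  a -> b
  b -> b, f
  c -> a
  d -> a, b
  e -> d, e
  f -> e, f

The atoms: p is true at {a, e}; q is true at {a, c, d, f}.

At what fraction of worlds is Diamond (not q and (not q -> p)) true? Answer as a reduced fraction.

1/3

a: successors {b}; not q and (not q -> p) there: b:F. ✗
b: successors {b, f}; not q and (not q -> p) there: b:F, f:F. ✗
c: successors {a}; not q and (not q -> p) there: a:F. ✗
d: successors {a, b}; not q and (not q -> p) there: a:F, b:F. ✗
e: successors {d, e}; not q and (not q -> p) there: d:F, e:T. ✓
f: successors {e, f}; not q and (not q -> p) there: e:T, f:F. ✓
That's 2 of 6 worlds, so 2/6 = 1/3.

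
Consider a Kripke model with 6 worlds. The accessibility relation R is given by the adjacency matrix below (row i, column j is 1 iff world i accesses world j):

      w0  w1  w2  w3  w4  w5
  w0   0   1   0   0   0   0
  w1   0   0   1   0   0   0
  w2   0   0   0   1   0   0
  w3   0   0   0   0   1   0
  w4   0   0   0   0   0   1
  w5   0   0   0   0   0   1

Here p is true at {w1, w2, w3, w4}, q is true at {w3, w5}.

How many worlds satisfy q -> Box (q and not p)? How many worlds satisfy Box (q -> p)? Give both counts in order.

For q -> Box (q and not p):
w0: q is F, Box (q and not p) is F. ✓
w1: q is F, Box (q and not p) is F. ✓
w2: q is F, Box (q and not p) is F. ✓
w3: q is T, Box (q and not p) is F. ✗
w4: q is F, Box (q and not p) is T. ✓
w5: q is T, Box (q and not p) is T. ✓
— 5 worlds.
For Box (q -> p):
w0: successors {w1}; q -> p there: w1:T. ✓
w1: successors {w2}; q -> p there: w2:T. ✓
w2: successors {w3}; q -> p there: w3:T. ✓
w3: successors {w4}; q -> p there: w4:T. ✓
w4: successors {w5}; q -> p there: w5:F. ✗
w5: successors {w5}; q -> p there: w5:F. ✗
— 4 worlds.

5 and 4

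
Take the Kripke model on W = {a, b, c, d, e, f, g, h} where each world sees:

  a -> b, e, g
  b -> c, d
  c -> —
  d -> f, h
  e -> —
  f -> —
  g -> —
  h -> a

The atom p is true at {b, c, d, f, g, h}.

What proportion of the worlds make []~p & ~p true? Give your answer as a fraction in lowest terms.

1/8

a: []~p is F, ~p is T. ✗
b: []~p is F, ~p is F. ✗
c: []~p is T, ~p is F. ✗
d: []~p is F, ~p is F. ✗
e: []~p is T, ~p is T. ✓
f: []~p is T, ~p is F. ✗
g: []~p is T, ~p is F. ✗
h: []~p is T, ~p is F. ✗
That's 1 of 8 worlds, so 1/8.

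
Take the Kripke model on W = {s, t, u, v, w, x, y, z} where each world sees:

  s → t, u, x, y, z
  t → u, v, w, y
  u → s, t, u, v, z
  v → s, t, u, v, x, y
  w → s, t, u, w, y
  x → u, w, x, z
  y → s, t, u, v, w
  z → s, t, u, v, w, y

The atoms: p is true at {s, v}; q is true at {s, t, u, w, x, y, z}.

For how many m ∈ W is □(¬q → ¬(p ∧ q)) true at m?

s: successors {t, u, x, y, z}; ¬q → ¬(p ∧ q) there: t:T, u:T, x:T, y:T, z:T. ✓
t: successors {u, v, w, y}; ¬q → ¬(p ∧ q) there: u:T, v:T, w:T, y:T. ✓
u: successors {s, t, u, v, z}; ¬q → ¬(p ∧ q) there: s:T, t:T, u:T, v:T, z:T. ✓
v: successors {s, t, u, v, x, y}; ¬q → ¬(p ∧ q) there: s:T, t:T, u:T, v:T, x:T, y:T. ✓
w: successors {s, t, u, w, y}; ¬q → ¬(p ∧ q) there: s:T, t:T, u:T, w:T, y:T. ✓
x: successors {u, w, x, z}; ¬q → ¬(p ∧ q) there: u:T, w:T, x:T, z:T. ✓
y: successors {s, t, u, v, w}; ¬q → ¬(p ∧ q) there: s:T, t:T, u:T, v:T, w:T. ✓
z: successors {s, t, u, v, w, y}; ¬q → ¬(p ∧ q) there: s:T, t:T, u:T, v:T, w:T, y:T. ✓
Satisfying worlds: {s, t, u, v, w, x, y, z}.

8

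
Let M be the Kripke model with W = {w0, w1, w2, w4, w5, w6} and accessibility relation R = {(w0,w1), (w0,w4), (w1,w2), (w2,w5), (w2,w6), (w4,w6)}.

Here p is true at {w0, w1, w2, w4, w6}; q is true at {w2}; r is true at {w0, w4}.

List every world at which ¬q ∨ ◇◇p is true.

{w0, w1, w4, w5, w6}

w0: ¬q is T, ◇◇p is T. ✓
w1: ¬q is T, ◇◇p is T. ✓
w2: ¬q is F, ◇◇p is F. ✗
w4: ¬q is T, ◇◇p is F. ✓
w5: ¬q is T, ◇◇p is F. ✓
w6: ¬q is T, ◇◇p is F. ✓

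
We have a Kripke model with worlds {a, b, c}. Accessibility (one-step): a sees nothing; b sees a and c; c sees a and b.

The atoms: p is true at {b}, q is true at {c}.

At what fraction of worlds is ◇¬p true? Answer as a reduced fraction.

2/3

a: no successors, so ◇¬p fails. ✗
b: successors {a, c}; ¬p there: a:T, c:T. ✓
c: successors {a, b}; ¬p there: a:T, b:F. ✓
That's 2 of 3 worlds, so 2/3.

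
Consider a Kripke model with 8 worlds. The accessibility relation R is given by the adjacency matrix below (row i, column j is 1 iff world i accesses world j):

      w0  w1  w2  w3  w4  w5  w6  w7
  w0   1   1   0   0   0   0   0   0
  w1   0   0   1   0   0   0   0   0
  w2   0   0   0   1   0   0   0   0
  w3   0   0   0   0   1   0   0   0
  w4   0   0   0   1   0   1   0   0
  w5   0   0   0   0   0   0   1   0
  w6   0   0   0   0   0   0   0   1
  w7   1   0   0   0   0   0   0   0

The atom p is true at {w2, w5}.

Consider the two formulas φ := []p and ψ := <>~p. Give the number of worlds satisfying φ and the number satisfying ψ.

1 and 7

For []p:
w0: successors {w0, w1}; p there: w0:F, w1:F. ✗
w1: successors {w2}; p there: w2:T. ✓
w2: successors {w3}; p there: w3:F. ✗
w3: successors {w4}; p there: w4:F. ✗
w4: successors {w3, w5}; p there: w3:F, w5:T. ✗
w5: successors {w6}; p there: w6:F. ✗
w6: successors {w7}; p there: w7:F. ✗
w7: successors {w0}; p there: w0:F. ✗
— 1 world.
For <>~p:
w0: successors {w0, w1}; ~p there: w0:T, w1:T. ✓
w1: successors {w2}; ~p there: w2:F. ✗
w2: successors {w3}; ~p there: w3:T. ✓
w3: successors {w4}; ~p there: w4:T. ✓
w4: successors {w3, w5}; ~p there: w3:T, w5:F. ✓
w5: successors {w6}; ~p there: w6:T. ✓
w6: successors {w7}; ~p there: w7:T. ✓
w7: successors {w0}; ~p there: w0:T. ✓
— 7 worlds.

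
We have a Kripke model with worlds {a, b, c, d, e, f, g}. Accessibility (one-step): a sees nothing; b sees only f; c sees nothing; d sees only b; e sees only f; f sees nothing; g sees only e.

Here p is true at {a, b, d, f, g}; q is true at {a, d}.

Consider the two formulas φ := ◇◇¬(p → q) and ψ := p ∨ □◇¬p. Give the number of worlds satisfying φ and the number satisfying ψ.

2 and 6

For ◇◇¬(p → q):
a: no successors, so ◇◇¬(p → q) fails. ✗
b: successors {f}; ◇¬(p → q) there: f:F. ✗
c: no successors, so ◇◇¬(p → q) fails. ✗
d: successors {b}; ◇¬(p → q) there: b:T. ✓
e: successors {f}; ◇¬(p → q) there: f:F. ✗
f: no successors, so ◇◇¬(p → q) fails. ✗
g: successors {e}; ◇¬(p → q) there: e:T. ✓
— 2 worlds.
For p ∨ □◇¬p:
a: p is T, □◇¬p is T. ✓
b: p is T, □◇¬p is F. ✓
c: p is F, □◇¬p is T. ✓
d: p is T, □◇¬p is F. ✓
e: p is F, □◇¬p is F. ✗
f: p is T, □◇¬p is T. ✓
g: p is T, □◇¬p is F. ✓
— 6 worlds.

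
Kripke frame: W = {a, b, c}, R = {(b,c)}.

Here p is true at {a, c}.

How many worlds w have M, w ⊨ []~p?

a: no successors, so []~p holds vacuously. ✓
b: successors {c}; ~p there: c:F. ✗
c: no successors, so []~p holds vacuously. ✓
Satisfying worlds: {a, c}.

2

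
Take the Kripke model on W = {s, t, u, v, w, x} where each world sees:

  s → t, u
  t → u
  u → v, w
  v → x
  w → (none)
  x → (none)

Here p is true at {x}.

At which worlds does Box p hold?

{v, w, x}

s: successors {t, u}; p there: t:F, u:F. ✗
t: successors {u}; p there: u:F. ✗
u: successors {v, w}; p there: v:F, w:F. ✗
v: successors {x}; p there: x:T. ✓
w: no successors, so Box p holds vacuously. ✓
x: no successors, so Box p holds vacuously. ✓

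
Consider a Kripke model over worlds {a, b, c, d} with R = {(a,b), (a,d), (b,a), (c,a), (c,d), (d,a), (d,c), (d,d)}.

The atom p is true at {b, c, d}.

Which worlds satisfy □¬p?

a: successors {b, d}; ¬p there: b:F, d:F. ✗
b: successors {a}; ¬p there: a:T. ✓
c: successors {a, d}; ¬p there: a:T, d:F. ✗
d: successors {a, c, d}; ¬p there: a:T, c:F, d:F. ✗

{b}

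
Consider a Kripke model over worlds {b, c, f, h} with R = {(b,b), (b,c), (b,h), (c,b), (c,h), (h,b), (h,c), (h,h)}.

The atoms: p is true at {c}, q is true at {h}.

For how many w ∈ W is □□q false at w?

b: successors {b, c, h}; □q there: b:F, c:F, h:F. ✗
c: successors {b, h}; □q there: b:F, h:F. ✗
f: no successors, so □□q holds vacuously. ✓
h: successors {b, c, h}; □q there: b:F, c:F, h:F. ✗
Satisfying worlds: {f}.
So □□q fails at the other 3 worlds.

3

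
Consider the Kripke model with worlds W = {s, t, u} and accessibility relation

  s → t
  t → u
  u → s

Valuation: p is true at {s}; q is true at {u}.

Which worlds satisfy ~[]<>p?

{s, u}

s: []<>p is F. ✓
t: []<>p is T. ✗
u: []<>p is F. ✓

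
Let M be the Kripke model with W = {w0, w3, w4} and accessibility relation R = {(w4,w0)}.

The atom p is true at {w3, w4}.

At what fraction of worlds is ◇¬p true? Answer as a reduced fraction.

1/3

w0: no successors, so ◇¬p fails. ✗
w3: no successors, so ◇¬p fails. ✗
w4: successors {w0}; ¬p there: w0:T. ✓
That's 1 of 3 worlds, so 1/3.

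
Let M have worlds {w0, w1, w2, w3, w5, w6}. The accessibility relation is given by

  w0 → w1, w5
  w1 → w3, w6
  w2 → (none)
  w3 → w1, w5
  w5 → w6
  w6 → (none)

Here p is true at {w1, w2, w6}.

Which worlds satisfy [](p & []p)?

{w2, w5, w6}

w0: successors {w1, w5}; p & []p there: w1:F, w5:F. ✗
w1: successors {w3, w6}; p & []p there: w3:F, w6:T. ✗
w2: no successors, so [](p & []p) holds vacuously. ✓
w3: successors {w1, w5}; p & []p there: w1:F, w5:F. ✗
w5: successors {w6}; p & []p there: w6:T. ✓
w6: no successors, so [](p & []p) holds vacuously. ✓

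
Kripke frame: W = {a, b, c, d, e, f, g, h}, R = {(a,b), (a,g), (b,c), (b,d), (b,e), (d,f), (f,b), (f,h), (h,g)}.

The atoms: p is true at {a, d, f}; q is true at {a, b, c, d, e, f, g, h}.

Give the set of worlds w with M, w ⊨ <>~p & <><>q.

a: <>~p is T, <><>q is T. ✓
b: <>~p is T, <><>q is T. ✓
c: <>~p is F, <><>q is F. ✗
d: <>~p is F, <><>q is T. ✗
e: <>~p is F, <><>q is F. ✗
f: <>~p is T, <><>q is T. ✓
g: <>~p is F, <><>q is F. ✗
h: <>~p is T, <><>q is F. ✗

{a, b, f}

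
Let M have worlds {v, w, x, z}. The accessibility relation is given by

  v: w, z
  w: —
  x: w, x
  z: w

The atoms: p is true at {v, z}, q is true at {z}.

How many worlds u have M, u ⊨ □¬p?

v: successors {w, z}; ¬p there: w:T, z:F. ✗
w: no successors, so □¬p holds vacuously. ✓
x: successors {w, x}; ¬p there: w:T, x:T. ✓
z: successors {w}; ¬p there: w:T. ✓
Satisfying worlds: {w, x, z}.

3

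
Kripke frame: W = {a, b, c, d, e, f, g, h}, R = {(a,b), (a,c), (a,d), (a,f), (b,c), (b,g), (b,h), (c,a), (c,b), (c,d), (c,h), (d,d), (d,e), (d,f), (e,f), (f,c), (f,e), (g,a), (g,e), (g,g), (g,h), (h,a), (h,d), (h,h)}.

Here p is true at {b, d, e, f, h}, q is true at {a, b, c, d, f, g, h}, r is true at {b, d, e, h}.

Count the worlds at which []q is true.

5

a: successors {b, c, d, f}; q there: b:T, c:T, d:T, f:T. ✓
b: successors {c, g, h}; q there: c:T, g:T, h:T. ✓
c: successors {a, b, d, h}; q there: a:T, b:T, d:T, h:T. ✓
d: successors {d, e, f}; q there: d:T, e:F, f:T. ✗
e: successors {f}; q there: f:T. ✓
f: successors {c, e}; q there: c:T, e:F. ✗
g: successors {a, e, g, h}; q there: a:T, e:F, g:T, h:T. ✗
h: successors {a, d, h}; q there: a:T, d:T, h:T. ✓
Satisfying worlds: {a, b, c, e, h}.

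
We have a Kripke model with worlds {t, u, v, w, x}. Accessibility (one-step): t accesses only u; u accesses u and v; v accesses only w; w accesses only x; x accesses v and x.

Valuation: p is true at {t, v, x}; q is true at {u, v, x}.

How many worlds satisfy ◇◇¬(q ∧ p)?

t: successors {u}; ◇¬(q ∧ p) there: u:T. ✓
u: successors {u, v}; ◇¬(q ∧ p) there: u:T, v:T. ✓
v: successors {w}; ◇¬(q ∧ p) there: w:F. ✗
w: successors {x}; ◇¬(q ∧ p) there: x:F. ✗
x: successors {v, x}; ◇¬(q ∧ p) there: v:T, x:F. ✓
Satisfying worlds: {t, u, x}.

3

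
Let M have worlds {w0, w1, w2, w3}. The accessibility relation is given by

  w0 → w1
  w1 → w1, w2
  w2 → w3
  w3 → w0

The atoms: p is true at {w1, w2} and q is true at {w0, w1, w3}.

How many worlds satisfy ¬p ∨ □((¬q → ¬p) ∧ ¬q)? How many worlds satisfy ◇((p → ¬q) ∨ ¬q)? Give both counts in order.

For ¬p ∨ □((¬q → ¬p) ∧ ¬q):
w0: ¬p is T, □((¬q → ¬p) ∧ ¬q) is F. ✓
w1: ¬p is F, □((¬q → ¬p) ∧ ¬q) is F. ✗
w2: ¬p is F, □((¬q → ¬p) ∧ ¬q) is F. ✗
w3: ¬p is T, □((¬q → ¬p) ∧ ¬q) is F. ✓
— 2 worlds.
For ◇((p → ¬q) ∨ ¬q):
w0: successors {w1}; (p → ¬q) ∨ ¬q there: w1:F. ✗
w1: successors {w1, w2}; (p → ¬q) ∨ ¬q there: w1:F, w2:T. ✓
w2: successors {w3}; (p → ¬q) ∨ ¬q there: w3:T. ✓
w3: successors {w0}; (p → ¬q) ∨ ¬q there: w0:T. ✓
— 3 worlds.

2 and 3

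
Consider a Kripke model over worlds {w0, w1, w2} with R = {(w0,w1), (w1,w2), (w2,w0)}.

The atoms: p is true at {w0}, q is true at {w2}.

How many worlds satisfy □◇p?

w0: successors {w1}; ◇p there: w1:F. ✗
w1: successors {w2}; ◇p there: w2:T. ✓
w2: successors {w0}; ◇p there: w0:F. ✗
Satisfying worlds: {w1}.

1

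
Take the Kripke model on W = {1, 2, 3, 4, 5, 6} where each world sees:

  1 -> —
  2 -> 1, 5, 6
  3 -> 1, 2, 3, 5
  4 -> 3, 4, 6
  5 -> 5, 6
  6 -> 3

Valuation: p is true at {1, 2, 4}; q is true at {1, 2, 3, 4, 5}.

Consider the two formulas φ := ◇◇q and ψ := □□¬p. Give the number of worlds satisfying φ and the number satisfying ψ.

For ◇◇q:
1: no successors, so ◇◇q fails. ✗
2: successors {1, 5, 6}; ◇q there: 1:F, 5:T, 6:T. ✓
3: successors {1, 2, 3, 5}; ◇q there: 1:F, 2:T, 3:T, 5:T. ✓
4: successors {3, 4, 6}; ◇q there: 3:T, 4:T, 6:T. ✓
5: successors {5, 6}; ◇q there: 5:T, 6:T. ✓
6: successors {3}; ◇q there: 3:T. ✓
— 5 worlds.
For □□¬p:
1: no successors, so □□¬p holds vacuously. ✓
2: successors {1, 5, 6}; □¬p there: 1:T, 5:T, 6:T. ✓
3: successors {1, 2, 3, 5}; □¬p there: 1:T, 2:F, 3:F, 5:T. ✗
4: successors {3, 4, 6}; □¬p there: 3:F, 4:F, 6:T. ✗
5: successors {5, 6}; □¬p there: 5:T, 6:T. ✓
6: successors {3}; □¬p there: 3:F. ✗
— 3 worlds.

5 and 3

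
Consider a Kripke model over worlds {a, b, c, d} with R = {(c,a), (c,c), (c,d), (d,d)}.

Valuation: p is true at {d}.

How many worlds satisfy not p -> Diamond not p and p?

1

a: not p is T, Diamond not p and p is F. ✗
b: not p is T, Diamond not p and p is F. ✗
c: not p is T, Diamond not p and p is F. ✗
d: not p is F, Diamond not p and p is F. ✓
Satisfying worlds: {d}.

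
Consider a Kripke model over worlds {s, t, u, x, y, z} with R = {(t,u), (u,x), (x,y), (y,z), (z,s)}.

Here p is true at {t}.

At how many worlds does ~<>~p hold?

s: <>~p is F. ✓
t: <>~p is T. ✗
u: <>~p is T. ✗
x: <>~p is T. ✗
y: <>~p is T. ✗
z: <>~p is T. ✗
Satisfying worlds: {s}.

1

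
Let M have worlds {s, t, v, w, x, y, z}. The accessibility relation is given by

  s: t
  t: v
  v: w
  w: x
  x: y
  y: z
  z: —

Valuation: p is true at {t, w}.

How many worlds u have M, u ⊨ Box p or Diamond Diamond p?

4

s: Box p is T, Diamond Diamond p is F. ✓
t: Box p is F, Diamond Diamond p is T. ✓
v: Box p is T, Diamond Diamond p is F. ✓
w: Box p is F, Diamond Diamond p is F. ✗
x: Box p is F, Diamond Diamond p is F. ✗
y: Box p is F, Diamond Diamond p is F. ✗
z: Box p is T, Diamond Diamond p is F. ✓
Satisfying worlds: {s, t, v, z}.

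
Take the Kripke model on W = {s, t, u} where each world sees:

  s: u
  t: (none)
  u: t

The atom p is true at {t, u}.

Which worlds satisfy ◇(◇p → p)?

{s, u}

s: successors {u}; ◇p → p there: u:T. ✓
t: no successors, so ◇(◇p → p) fails. ✗
u: successors {t}; ◇p → p there: t:T. ✓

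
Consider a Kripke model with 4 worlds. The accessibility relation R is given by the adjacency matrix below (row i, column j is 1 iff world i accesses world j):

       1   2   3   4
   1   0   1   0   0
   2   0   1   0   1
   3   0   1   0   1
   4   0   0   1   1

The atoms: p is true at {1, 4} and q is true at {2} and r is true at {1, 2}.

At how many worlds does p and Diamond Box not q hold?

1

1: p is T, Diamond Box not q is F. ✗
2: p is F, Diamond Box not q is T. ✗
3: p is F, Diamond Box not q is T. ✗
4: p is T, Diamond Box not q is T. ✓
Satisfying worlds: {4}.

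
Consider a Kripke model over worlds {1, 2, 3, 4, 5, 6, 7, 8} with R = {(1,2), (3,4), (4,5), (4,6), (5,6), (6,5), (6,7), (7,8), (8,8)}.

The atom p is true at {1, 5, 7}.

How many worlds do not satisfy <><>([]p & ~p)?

1: successors {2}; <>([]p & ~p) there: 2:F. ✗
2: no successors, so <><>([]p & ~p) fails. ✗
3: successors {4}; <>([]p & ~p) there: 4:T. ✓
4: successors {5, 6}; <>([]p & ~p) there: 5:T, 6:F. ✓
5: successors {6}; <>([]p & ~p) there: 6:F. ✗
6: successors {5, 7}; <>([]p & ~p) there: 5:T, 7:F. ✓
7: successors {8}; <>([]p & ~p) there: 8:F. ✗
8: successors {8}; <>([]p & ~p) there: 8:F. ✗
Satisfying worlds: {3, 4, 6}.
So <><>([]p & ~p) fails at the other 5 worlds.

5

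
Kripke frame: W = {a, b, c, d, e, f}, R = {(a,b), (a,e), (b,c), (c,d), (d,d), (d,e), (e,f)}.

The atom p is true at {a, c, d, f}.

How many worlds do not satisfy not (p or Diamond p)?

6

a: p or Diamond p is T. ✗
b: p or Diamond p is T. ✗
c: p or Diamond p is T. ✗
d: p or Diamond p is T. ✗
e: p or Diamond p is T. ✗
f: p or Diamond p is T. ✗
Satisfying worlds: ∅.
So not (p or Diamond p) fails at the other 6 worlds.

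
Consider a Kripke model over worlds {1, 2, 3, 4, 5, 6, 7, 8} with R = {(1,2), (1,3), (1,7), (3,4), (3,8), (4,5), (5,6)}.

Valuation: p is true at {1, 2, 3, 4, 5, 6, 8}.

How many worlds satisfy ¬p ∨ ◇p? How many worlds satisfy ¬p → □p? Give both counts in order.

For ¬p ∨ ◇p:
1: ¬p is F, ◇p is T. ✓
2: ¬p is F, ◇p is F. ✗
3: ¬p is F, ◇p is T. ✓
4: ¬p is F, ◇p is T. ✓
5: ¬p is F, ◇p is T. ✓
6: ¬p is F, ◇p is F. ✗
7: ¬p is T, ◇p is F. ✓
8: ¬p is F, ◇p is F. ✗
— 5 worlds.
For ¬p → □p:
1: ¬p is F, □p is F. ✓
2: ¬p is F, □p is T. ✓
3: ¬p is F, □p is T. ✓
4: ¬p is F, □p is T. ✓
5: ¬p is F, □p is T. ✓
6: ¬p is F, □p is T. ✓
7: ¬p is T, □p is T. ✓
8: ¬p is F, □p is T. ✓
— 8 worlds.

5 and 8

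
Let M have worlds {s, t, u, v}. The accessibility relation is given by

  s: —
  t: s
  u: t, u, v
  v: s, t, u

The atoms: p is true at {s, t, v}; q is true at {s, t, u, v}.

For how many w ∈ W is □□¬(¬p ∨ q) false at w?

s: no successors, so □□¬(¬p ∨ q) holds vacuously. ✓
t: successors {s}; □¬(¬p ∨ q) there: s:T. ✓
u: successors {t, u, v}; □¬(¬p ∨ q) there: t:F, u:F, v:F. ✗
v: successors {s, t, u}; □¬(¬p ∨ q) there: s:T, t:F, u:F. ✗
Satisfying worlds: {s, t}.
So □□¬(¬p ∨ q) fails at the other 2 worlds.

2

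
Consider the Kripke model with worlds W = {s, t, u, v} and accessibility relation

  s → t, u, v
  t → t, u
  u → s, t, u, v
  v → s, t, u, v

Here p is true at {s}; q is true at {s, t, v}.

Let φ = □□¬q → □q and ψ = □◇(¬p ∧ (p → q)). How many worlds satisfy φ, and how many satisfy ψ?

4 and 4

For □□¬q → □q:
s: □□¬q is F, □q is F. ✓
t: □□¬q is F, □q is F. ✓
u: □□¬q is F, □q is F. ✓
v: □□¬q is F, □q is F. ✓
— 4 worlds.
For □◇(¬p ∧ (p → q)):
s: successors {t, u, v}; ◇(¬p ∧ (p → q)) there: t:T, u:T, v:T. ✓
t: successors {t, u}; ◇(¬p ∧ (p → q)) there: t:T, u:T. ✓
u: successors {s, t, u, v}; ◇(¬p ∧ (p → q)) there: s:T, t:T, u:T, v:T. ✓
v: successors {s, t, u, v}; ◇(¬p ∧ (p → q)) there: s:T, t:T, u:T, v:T. ✓
— 4 worlds.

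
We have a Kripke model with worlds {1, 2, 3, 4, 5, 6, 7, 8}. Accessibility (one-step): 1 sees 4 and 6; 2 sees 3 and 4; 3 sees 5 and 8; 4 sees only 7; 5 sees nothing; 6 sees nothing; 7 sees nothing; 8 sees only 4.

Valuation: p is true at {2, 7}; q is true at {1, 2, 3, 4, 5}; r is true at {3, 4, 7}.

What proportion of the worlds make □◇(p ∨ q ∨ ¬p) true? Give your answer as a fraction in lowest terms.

5/8

1: successors {4, 6}; ◇(p ∨ q ∨ ¬p) there: 4:T, 6:F. ✗
2: successors {3, 4}; ◇(p ∨ q ∨ ¬p) there: 3:T, 4:T. ✓
3: successors {5, 8}; ◇(p ∨ q ∨ ¬p) there: 5:F, 8:T. ✗
4: successors {7}; ◇(p ∨ q ∨ ¬p) there: 7:F. ✗
5: no successors, so □◇(p ∨ q ∨ ¬p) holds vacuously. ✓
6: no successors, so □◇(p ∨ q ∨ ¬p) holds vacuously. ✓
7: no successors, so □◇(p ∨ q ∨ ¬p) holds vacuously. ✓
8: successors {4}; ◇(p ∨ q ∨ ¬p) there: 4:T. ✓
That's 5 of 8 worlds, so 5/8.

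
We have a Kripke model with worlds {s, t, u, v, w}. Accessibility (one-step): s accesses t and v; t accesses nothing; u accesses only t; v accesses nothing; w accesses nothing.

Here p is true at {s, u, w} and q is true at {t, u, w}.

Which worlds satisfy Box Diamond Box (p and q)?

{t, v, w}

s: successors {t, v}; Diamond Box (p and q) there: t:F, v:F. ✗
t: no successors, so Box Diamond Box (p and q) holds vacuously. ✓
u: successors {t}; Diamond Box (p and q) there: t:F. ✗
v: no successors, so Box Diamond Box (p and q) holds vacuously. ✓
w: no successors, so Box Diamond Box (p and q) holds vacuously. ✓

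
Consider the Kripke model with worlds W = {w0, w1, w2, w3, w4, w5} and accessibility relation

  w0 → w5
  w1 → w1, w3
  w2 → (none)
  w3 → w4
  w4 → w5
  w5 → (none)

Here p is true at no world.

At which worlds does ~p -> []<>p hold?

w0: ~p is T, []<>p is F. ✗
w1: ~p is T, []<>p is F. ✗
w2: ~p is T, []<>p is T. ✓
w3: ~p is T, []<>p is F. ✗
w4: ~p is T, []<>p is F. ✗
w5: ~p is T, []<>p is T. ✓

{w2, w5}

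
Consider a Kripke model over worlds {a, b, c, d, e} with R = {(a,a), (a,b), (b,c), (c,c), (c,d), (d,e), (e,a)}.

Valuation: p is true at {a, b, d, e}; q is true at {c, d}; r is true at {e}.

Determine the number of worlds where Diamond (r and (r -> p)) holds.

1

a: successors {a, b}; r and (r -> p) there: a:F, b:F. ✗
b: successors {c}; r and (r -> p) there: c:F. ✗
c: successors {c, d}; r and (r -> p) there: c:F, d:F. ✗
d: successors {e}; r and (r -> p) there: e:T. ✓
e: successors {a}; r and (r -> p) there: a:F. ✗
Satisfying worlds: {d}.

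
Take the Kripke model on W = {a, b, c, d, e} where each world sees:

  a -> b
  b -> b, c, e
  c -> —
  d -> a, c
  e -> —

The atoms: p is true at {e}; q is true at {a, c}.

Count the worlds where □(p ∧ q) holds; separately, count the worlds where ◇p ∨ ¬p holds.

For □(p ∧ q):
a: successors {b}; p ∧ q there: b:F. ✗
b: successors {b, c, e}; p ∧ q there: b:F, c:F, e:F. ✗
c: no successors, so □(p ∧ q) holds vacuously. ✓
d: successors {a, c}; p ∧ q there: a:F, c:F. ✗
e: no successors, so □(p ∧ q) holds vacuously. ✓
— 2 worlds.
For ◇p ∨ ¬p:
a: ◇p is F, ¬p is T. ✓
b: ◇p is T, ¬p is T. ✓
c: ◇p is F, ¬p is T. ✓
d: ◇p is F, ¬p is T. ✓
e: ◇p is F, ¬p is F. ✗
— 4 worlds.

2 and 4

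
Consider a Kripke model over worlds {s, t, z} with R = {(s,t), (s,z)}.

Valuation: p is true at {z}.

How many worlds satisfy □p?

s: successors {t, z}; p there: t:F, z:T. ✗
t: no successors, so □p holds vacuously. ✓
z: no successors, so □p holds vacuously. ✓
Satisfying worlds: {t, z}.

2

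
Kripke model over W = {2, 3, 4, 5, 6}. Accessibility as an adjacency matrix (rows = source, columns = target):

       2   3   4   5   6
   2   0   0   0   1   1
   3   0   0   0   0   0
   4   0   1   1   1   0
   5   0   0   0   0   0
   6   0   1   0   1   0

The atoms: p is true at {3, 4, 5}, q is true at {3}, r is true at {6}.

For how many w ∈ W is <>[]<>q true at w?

3

2: successors {5, 6}; []<>q there: 5:T, 6:F. ✓
3: no successors, so <>[]<>q fails. ✗
4: successors {3, 4, 5}; []<>q there: 3:T, 4:F, 5:T. ✓
5: no successors, so <>[]<>q fails. ✗
6: successors {3, 5}; []<>q there: 3:T, 5:T. ✓
Satisfying worlds: {2, 4, 6}.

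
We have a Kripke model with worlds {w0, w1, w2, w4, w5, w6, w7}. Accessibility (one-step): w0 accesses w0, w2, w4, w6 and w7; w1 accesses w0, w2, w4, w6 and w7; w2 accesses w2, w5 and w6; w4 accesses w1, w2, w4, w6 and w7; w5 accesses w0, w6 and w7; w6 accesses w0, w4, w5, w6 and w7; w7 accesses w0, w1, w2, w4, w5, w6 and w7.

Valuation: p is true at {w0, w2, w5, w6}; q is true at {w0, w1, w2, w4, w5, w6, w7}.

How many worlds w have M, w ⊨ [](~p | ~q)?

w0: successors {w0, w2, w4, w6, w7}; ~p | ~q there: w0:F, w2:F, w4:T, w6:F, w7:T. ✗
w1: successors {w0, w2, w4, w6, w7}; ~p | ~q there: w0:F, w2:F, w4:T, w6:F, w7:T. ✗
w2: successors {w2, w5, w6}; ~p | ~q there: w2:F, w5:F, w6:F. ✗
w4: successors {w1, w2, w4, w6, w7}; ~p | ~q there: w1:T, w2:F, w4:T, w6:F, w7:T. ✗
w5: successors {w0, w6, w7}; ~p | ~q there: w0:F, w6:F, w7:T. ✗
w6: successors {w0, w4, w5, w6, w7}; ~p | ~q there: w0:F, w4:T, w5:F, w6:F, w7:T. ✗
w7: successors {w0, w1, w2, w4, w5, w6, w7}; ~p | ~q there: w0:F, w1:T, w2:F, w4:T, w5:F, w6:F, w7:T. ✗
Satisfying worlds: ∅.

0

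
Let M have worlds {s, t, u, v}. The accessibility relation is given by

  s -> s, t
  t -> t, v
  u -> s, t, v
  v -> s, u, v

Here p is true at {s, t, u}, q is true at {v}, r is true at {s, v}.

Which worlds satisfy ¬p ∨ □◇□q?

{v}

s: ¬p is F, □◇□q is F. ✗
t: ¬p is F, □◇□q is F. ✗
u: ¬p is F, □◇□q is F. ✗
v: ¬p is T, □◇□q is F. ✓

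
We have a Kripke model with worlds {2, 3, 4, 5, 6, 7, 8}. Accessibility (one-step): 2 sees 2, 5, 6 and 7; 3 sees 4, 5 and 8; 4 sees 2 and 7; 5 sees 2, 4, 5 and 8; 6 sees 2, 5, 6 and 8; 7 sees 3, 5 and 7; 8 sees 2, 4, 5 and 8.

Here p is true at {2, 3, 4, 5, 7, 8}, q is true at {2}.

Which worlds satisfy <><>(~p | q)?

{2, 3, 4, 5, 6, 7, 8}

2: successors {2, 5, 6, 7}; <>(~p | q) there: 2:T, 5:T, 6:T, 7:F. ✓
3: successors {4, 5, 8}; <>(~p | q) there: 4:T, 5:T, 8:T. ✓
4: successors {2, 7}; <>(~p | q) there: 2:T, 7:F. ✓
5: successors {2, 4, 5, 8}; <>(~p | q) there: 2:T, 4:T, 5:T, 8:T. ✓
6: successors {2, 5, 6, 8}; <>(~p | q) there: 2:T, 5:T, 6:T, 8:T. ✓
7: successors {3, 5, 7}; <>(~p | q) there: 3:F, 5:T, 7:F. ✓
8: successors {2, 4, 5, 8}; <>(~p | q) there: 2:T, 4:T, 5:T, 8:T. ✓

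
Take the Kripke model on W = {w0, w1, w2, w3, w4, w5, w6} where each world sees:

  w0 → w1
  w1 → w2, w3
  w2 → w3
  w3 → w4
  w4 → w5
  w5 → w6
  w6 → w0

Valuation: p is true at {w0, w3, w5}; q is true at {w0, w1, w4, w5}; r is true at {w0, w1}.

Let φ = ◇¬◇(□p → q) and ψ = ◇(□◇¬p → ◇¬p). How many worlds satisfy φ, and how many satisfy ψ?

For ◇¬◇(□p → q):
w0: successors {w1}; ¬◇(□p → q) there: w1:F. ✗
w1: successors {w2, w3}; ¬◇(□p → q) there: w2:F, w3:F. ✗
w2: successors {w3}; ¬◇(□p → q) there: w3:F. ✗
w3: successors {w4}; ¬◇(□p → q) there: w4:F. ✗
w4: successors {w5}; ¬◇(□p → q) there: w5:T. ✓
w5: successors {w6}; ¬◇(□p → q) there: w6:F. ✗
w6: successors {w0}; ¬◇(□p → q) there: w0:F. ✗
— 1 world.
For ◇(□◇¬p → ◇¬p):
w0: successors {w1}; □◇¬p → ◇¬p there: w1:T. ✓
w1: successors {w2, w3}; □◇¬p → ◇¬p there: w2:F, w3:T. ✓
w2: successors {w3}; □◇¬p → ◇¬p there: w3:T. ✓
w3: successors {w4}; □◇¬p → ◇¬p there: w4:F. ✗
w4: successors {w5}; □◇¬p → ◇¬p there: w5:T. ✓
w5: successors {w6}; □◇¬p → ◇¬p there: w6:F. ✗
w6: successors {w0}; □◇¬p → ◇¬p there: w0:T. ✓
— 5 worlds.

1 and 5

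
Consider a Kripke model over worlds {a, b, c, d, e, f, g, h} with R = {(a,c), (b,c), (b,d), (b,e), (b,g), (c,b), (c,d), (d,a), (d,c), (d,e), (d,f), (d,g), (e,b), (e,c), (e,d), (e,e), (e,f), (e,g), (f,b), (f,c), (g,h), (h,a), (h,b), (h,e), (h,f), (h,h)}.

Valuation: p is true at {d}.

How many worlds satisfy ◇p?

a: successors {c}; p there: c:F. ✗
b: successors {c, d, e, g}; p there: c:F, d:T, e:F, g:F. ✓
c: successors {b, d}; p there: b:F, d:T. ✓
d: successors {a, c, e, f, g}; p there: a:F, c:F, e:F, f:F, g:F. ✗
e: successors {b, c, d, e, f, g}; p there: b:F, c:F, d:T, e:F, f:F, g:F. ✓
f: successors {b, c}; p there: b:F, c:F. ✗
g: successors {h}; p there: h:F. ✗
h: successors {a, b, e, f, h}; p there: a:F, b:F, e:F, f:F, h:F. ✗
Satisfying worlds: {b, c, e}.

3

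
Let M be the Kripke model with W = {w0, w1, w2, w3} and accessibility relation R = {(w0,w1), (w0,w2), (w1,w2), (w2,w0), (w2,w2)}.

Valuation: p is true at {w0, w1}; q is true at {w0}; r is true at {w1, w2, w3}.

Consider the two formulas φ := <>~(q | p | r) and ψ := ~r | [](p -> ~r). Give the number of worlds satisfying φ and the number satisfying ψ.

For <>~(q | p | r):
w0: successors {w1, w2}; ~(q | p | r) there: w1:F, w2:F. ✗
w1: successors {w2}; ~(q | p | r) there: w2:F. ✗
w2: successors {w0, w2}; ~(q | p | r) there: w0:F, w2:F. ✗
w3: no successors, so <>~(q | p | r) fails. ✗
— 0 worlds.
For ~r | [](p -> ~r):
w0: ~r is T, [](p -> ~r) is F. ✓
w1: ~r is F, [](p -> ~r) is T. ✓
w2: ~r is F, [](p -> ~r) is T. ✓
w3: ~r is F, [](p -> ~r) is T. ✓
— 4 worlds.

0 and 4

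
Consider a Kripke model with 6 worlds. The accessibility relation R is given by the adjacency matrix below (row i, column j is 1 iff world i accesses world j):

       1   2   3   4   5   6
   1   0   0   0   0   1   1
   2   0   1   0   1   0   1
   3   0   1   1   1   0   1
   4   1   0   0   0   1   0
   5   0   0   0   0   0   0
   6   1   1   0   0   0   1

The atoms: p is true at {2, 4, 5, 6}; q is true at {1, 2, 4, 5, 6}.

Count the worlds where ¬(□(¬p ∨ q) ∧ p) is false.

4

1: □(¬p ∨ q) ∧ p is F. ✓
2: □(¬p ∨ q) ∧ p is T. ✗
3: □(¬p ∨ q) ∧ p is F. ✓
4: □(¬p ∨ q) ∧ p is T. ✗
5: □(¬p ∨ q) ∧ p is T. ✗
6: □(¬p ∨ q) ∧ p is T. ✗
Satisfying worlds: {1, 3}.
So ¬(□(¬p ∨ q) ∧ p) fails at the other 4 worlds.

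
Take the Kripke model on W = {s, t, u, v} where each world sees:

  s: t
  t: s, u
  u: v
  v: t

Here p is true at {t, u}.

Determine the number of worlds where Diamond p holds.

3

s: successors {t}; p there: t:T. ✓
t: successors {s, u}; p there: s:F, u:T. ✓
u: successors {v}; p there: v:F. ✗
v: successors {t}; p there: t:T. ✓
Satisfying worlds: {s, t, v}.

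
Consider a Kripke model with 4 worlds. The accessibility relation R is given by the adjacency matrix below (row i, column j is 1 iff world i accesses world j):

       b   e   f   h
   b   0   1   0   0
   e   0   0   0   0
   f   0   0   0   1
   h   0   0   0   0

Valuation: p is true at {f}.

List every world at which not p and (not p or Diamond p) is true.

{b, e, h}

b: not p is T, not p or Diamond p is T. ✓
e: not p is T, not p or Diamond p is T. ✓
f: not p is F, not p or Diamond p is F. ✗
h: not p is T, not p or Diamond p is T. ✓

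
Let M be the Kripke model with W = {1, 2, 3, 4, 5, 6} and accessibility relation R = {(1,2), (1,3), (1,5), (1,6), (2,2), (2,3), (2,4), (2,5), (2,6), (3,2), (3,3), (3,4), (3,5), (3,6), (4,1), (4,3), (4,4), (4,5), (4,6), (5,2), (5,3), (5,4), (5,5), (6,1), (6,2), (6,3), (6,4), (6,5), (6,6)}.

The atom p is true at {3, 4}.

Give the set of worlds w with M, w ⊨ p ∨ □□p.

{3, 4}

1: p is F, □□p is F. ✗
2: p is F, □□p is F. ✗
3: p is T, □□p is F. ✓
4: p is T, □□p is F. ✓
5: p is F, □□p is F. ✗
6: p is F, □□p is F. ✗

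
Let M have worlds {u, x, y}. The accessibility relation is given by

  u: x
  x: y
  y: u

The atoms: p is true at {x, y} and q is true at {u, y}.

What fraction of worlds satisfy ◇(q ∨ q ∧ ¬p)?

2/3

u: successors {x}; q ∨ q ∧ ¬p there: x:F. ✗
x: successors {y}; q ∨ q ∧ ¬p there: y:T. ✓
y: successors {u}; q ∨ q ∧ ¬p there: u:T. ✓
That's 2 of 3 worlds, so 2/3.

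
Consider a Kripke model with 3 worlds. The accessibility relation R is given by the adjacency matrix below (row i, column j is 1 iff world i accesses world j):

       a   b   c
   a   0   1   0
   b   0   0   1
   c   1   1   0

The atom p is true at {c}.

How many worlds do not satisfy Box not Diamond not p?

a: successors {b}; not Diamond not p there: b:T. ✓
b: successors {c}; not Diamond not p there: c:F. ✗
c: successors {a, b}; not Diamond not p there: a:F, b:T. ✗
Satisfying worlds: {a}.
So Box not Diamond not p fails at the other 2 worlds.

2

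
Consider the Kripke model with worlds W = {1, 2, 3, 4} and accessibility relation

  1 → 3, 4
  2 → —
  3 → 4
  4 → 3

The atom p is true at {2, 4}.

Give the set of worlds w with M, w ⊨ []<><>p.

1: successors {3, 4}; <><>p there: 3:F, 4:T. ✗
2: no successors, so []<><>p holds vacuously. ✓
3: successors {4}; <><>p there: 4:T. ✓
4: successors {3}; <><>p there: 3:F. ✗

{2, 3}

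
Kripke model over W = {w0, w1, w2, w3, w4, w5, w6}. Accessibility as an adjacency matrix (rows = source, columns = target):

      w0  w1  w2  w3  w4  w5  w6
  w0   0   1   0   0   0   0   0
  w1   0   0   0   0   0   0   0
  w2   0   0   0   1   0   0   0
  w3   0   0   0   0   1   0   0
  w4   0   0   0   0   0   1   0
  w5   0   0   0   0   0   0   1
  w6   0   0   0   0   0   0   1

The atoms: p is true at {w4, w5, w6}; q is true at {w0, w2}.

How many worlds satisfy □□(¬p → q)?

7

w0: successors {w1}; □(¬p → q) there: w1:T. ✓
w1: no successors, so □□(¬p → q) holds vacuously. ✓
w2: successors {w3}; □(¬p → q) there: w3:T. ✓
w3: successors {w4}; □(¬p → q) there: w4:T. ✓
w4: successors {w5}; □(¬p → q) there: w5:T. ✓
w5: successors {w6}; □(¬p → q) there: w6:T. ✓
w6: successors {w6}; □(¬p → q) there: w6:T. ✓
Satisfying worlds: {w0, w1, w2, w3, w4, w5, w6}.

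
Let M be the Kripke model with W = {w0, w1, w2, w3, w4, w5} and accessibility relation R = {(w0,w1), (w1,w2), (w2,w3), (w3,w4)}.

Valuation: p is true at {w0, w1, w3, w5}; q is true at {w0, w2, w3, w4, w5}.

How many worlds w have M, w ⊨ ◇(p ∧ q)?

w0: successors {w1}; p ∧ q there: w1:F. ✗
w1: successors {w2}; p ∧ q there: w2:F. ✗
w2: successors {w3}; p ∧ q there: w3:T. ✓
w3: successors {w4}; p ∧ q there: w4:F. ✗
w4: no successors, so ◇(p ∧ q) fails. ✗
w5: no successors, so ◇(p ∧ q) fails. ✗
Satisfying worlds: {w2}.

1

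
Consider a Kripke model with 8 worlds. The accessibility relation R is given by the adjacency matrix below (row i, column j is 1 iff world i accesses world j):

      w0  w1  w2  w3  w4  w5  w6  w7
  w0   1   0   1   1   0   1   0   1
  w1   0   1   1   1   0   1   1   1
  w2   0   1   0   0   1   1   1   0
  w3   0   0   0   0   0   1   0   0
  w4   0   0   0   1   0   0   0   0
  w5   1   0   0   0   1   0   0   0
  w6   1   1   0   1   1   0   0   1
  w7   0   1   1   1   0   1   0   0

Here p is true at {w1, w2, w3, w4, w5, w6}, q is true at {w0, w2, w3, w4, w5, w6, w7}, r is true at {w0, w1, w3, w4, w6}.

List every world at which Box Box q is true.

w0: successors {w0, w2, w3, w5, w7}; Box q there: w0:T, w2:F, w3:T, w5:T, w7:F. ✗
w1: successors {w1, w2, w3, w5, w6, w7}; Box q there: w1:F, w2:F, w3:T, w5:T, w6:F, w7:F. ✗
w2: successors {w1, w4, w5, w6}; Box q there: w1:F, w4:T, w5:T, w6:F. ✗
w3: successors {w5}; Box q there: w5:T. ✓
w4: successors {w3}; Box q there: w3:T. ✓
w5: successors {w0, w4}; Box q there: w0:T, w4:T. ✓
w6: successors {w0, w1, w3, w4, w7}; Box q there: w0:T, w1:F, w3:T, w4:T, w7:F. ✗
w7: successors {w1, w2, w3, w5}; Box q there: w1:F, w2:F, w3:T, w5:T. ✗

{w3, w4, w5}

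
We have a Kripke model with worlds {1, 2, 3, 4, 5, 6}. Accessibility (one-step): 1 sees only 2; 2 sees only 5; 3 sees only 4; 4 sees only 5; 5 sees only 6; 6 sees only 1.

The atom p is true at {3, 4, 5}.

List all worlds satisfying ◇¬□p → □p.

{1, 2, 3, 4}

1: ◇¬□p is F, □p is F. ✓
2: ◇¬□p is T, □p is T. ✓
3: ◇¬□p is F, □p is T. ✓
4: ◇¬□p is T, □p is T. ✓
5: ◇¬□p is T, □p is F. ✗
6: ◇¬□p is T, □p is F. ✗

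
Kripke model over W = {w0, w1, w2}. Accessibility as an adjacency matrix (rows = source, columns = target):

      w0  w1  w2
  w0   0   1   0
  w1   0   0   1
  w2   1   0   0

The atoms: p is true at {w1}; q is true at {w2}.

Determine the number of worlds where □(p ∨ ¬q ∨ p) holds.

2

w0: successors {w1}; p ∨ ¬q ∨ p there: w1:T. ✓
w1: successors {w2}; p ∨ ¬q ∨ p there: w2:F. ✗
w2: successors {w0}; p ∨ ¬q ∨ p there: w0:T. ✓
Satisfying worlds: {w0, w2}.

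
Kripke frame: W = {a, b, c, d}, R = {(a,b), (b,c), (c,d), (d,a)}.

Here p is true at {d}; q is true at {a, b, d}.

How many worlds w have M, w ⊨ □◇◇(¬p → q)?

3

a: successors {b}; ◇◇(¬p → q) there: b:T. ✓
b: successors {c}; ◇◇(¬p → q) there: c:T. ✓
c: successors {d}; ◇◇(¬p → q) there: d:T. ✓
d: successors {a}; ◇◇(¬p → q) there: a:F. ✗
Satisfying worlds: {a, b, c}.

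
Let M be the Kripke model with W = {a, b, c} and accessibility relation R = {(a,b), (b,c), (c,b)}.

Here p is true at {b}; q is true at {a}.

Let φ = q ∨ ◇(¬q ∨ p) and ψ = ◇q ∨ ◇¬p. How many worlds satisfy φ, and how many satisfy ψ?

3 and 1

For q ∨ ◇(¬q ∨ p):
a: q is T, ◇(¬q ∨ p) is T. ✓
b: q is F, ◇(¬q ∨ p) is T. ✓
c: q is F, ◇(¬q ∨ p) is T. ✓
— 3 worlds.
For ◇q ∨ ◇¬p:
a: ◇q is F, ◇¬p is F. ✗
b: ◇q is F, ◇¬p is T. ✓
c: ◇q is F, ◇¬p is F. ✗
— 1 world.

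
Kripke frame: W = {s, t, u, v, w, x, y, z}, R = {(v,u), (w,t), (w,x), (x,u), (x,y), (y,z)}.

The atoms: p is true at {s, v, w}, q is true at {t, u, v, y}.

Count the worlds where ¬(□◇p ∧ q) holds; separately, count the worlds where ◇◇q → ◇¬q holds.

6 and 8

For ¬(□◇p ∧ q):
s: □◇p ∧ q is F. ✓
t: □◇p ∧ q is T. ✗
u: □◇p ∧ q is T. ✗
v: □◇p ∧ q is F. ✓
w: □◇p ∧ q is F. ✓
x: □◇p ∧ q is F. ✓
y: □◇p ∧ q is F. ✓
z: □◇p ∧ q is F. ✓
— 6 worlds.
For ◇◇q → ◇¬q:
s: ◇◇q is F, ◇¬q is F. ✓
t: ◇◇q is F, ◇¬q is F. ✓
u: ◇◇q is F, ◇¬q is F. ✓
v: ◇◇q is F, ◇¬q is F. ✓
w: ◇◇q is T, ◇¬q is T. ✓
x: ◇◇q is F, ◇¬q is F. ✓
y: ◇◇q is F, ◇¬q is T. ✓
z: ◇◇q is F, ◇¬q is F. ✓
— 8 worlds.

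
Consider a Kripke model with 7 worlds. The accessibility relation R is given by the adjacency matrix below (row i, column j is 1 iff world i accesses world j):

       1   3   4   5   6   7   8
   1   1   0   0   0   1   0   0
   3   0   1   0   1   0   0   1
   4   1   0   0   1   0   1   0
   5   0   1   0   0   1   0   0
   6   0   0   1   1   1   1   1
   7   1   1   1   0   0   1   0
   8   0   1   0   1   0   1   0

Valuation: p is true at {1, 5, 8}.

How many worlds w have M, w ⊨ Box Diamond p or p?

1: Box Diamond p is T, p is T. ✓
3: Box Diamond p is F, p is F. ✗
4: Box Diamond p is F, p is F. ✗
5: Box Diamond p is T, p is T. ✓
6: Box Diamond p is F, p is F. ✗
7: Box Diamond p is T, p is F. ✓
8: Box Diamond p is F, p is T. ✓
Satisfying worlds: {1, 5, 7, 8}.

4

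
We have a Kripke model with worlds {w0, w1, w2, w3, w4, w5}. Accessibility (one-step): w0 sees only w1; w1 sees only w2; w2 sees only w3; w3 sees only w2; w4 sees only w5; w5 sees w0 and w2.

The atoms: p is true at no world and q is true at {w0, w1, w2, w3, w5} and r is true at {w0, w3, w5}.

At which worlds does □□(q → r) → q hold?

{w0, w1, w2, w3, w4, w5}

w0: □□(q → r) is F, q is T. ✓
w1: □□(q → r) is T, q is T. ✓
w2: □□(q → r) is F, q is T. ✓
w3: □□(q → r) is T, q is T. ✓
w4: □□(q → r) is F, q is F. ✓
w5: □□(q → r) is F, q is T. ✓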